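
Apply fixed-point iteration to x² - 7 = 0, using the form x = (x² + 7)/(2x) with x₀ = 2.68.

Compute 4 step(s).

Equation: x² - 7 = 0
Fixed-point form: x = (x² + 7)/(2x)
x₀ = 2.68

x_1 = g(2.680000) = 2.645970
x_2 = g(2.645970) = 2.645751
x_3 = g(2.645751) = 2.645751
x_4 = g(2.645751) = 2.645751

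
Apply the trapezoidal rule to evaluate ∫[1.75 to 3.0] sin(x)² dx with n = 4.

f(x) = sin(x)²
a = 1.75, b = 3.0, n = 4
h = (b - a)/n = 0.312500

Trapezoidal rule: (h/2)[f(x₀) + 2f(x₁) + 2f(x₂) + ... + f(xₙ)]

x_0 = 1.7500, f(x_0) = 0.968228, coefficient = 1
x_1 = 2.0625, f(x_1) = 0.777095, coefficient = 2
x_2 = 2.3750, f(x_2) = 0.481199, coefficient = 2
x_3 = 2.6875, f(x_3) = 0.192411, coefficient = 2
x_4 = 3.0000, f(x_4) = 0.019915, coefficient = 1

I ≈ (0.312500/2) × 3.889553 = 0.607743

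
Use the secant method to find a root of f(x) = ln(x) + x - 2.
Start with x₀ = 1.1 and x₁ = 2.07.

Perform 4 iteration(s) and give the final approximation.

f(x) = ln(x) + x - 2
x₀ = 1.1, x₁ = 2.07

Secant formula: x_{n+1} = x_n - f(x_n)(x_n - x_{n-1})/(f(x_n) - f(x_{n-1}))

Iteration 1:
  f(1.100000) = -0.804690
  f(2.070000) = 0.797549
  x_2 = 2.070000 - 0.797549×(2.070000 - 1.100000)/(0.797549 - (-0.804690))
       = 1.587162
Iteration 2:
  f(2.070000) = 0.797549
  f(1.587162) = 0.049109
  x_3 = 1.587162 - 0.049109×(1.587162 - 2.070000)/(0.049109 - 0.797549)
       = 1.555480
Iteration 3:
  f(1.587162) = 0.049109
  f(1.555480) = -0.002736
  x_4 = 1.555480 - (-0.002736)×(1.555480 - 1.587162)/(-0.002736 - 0.049109)
       = 1.557152
Iteration 4:
  f(1.555480) = -0.002736
  f(1.557152) = 0.000010
  x_5 = 1.557152 - 0.000010×(1.557152 - 1.555480)/(0.000010 - (-0.002736))
       = 1.557146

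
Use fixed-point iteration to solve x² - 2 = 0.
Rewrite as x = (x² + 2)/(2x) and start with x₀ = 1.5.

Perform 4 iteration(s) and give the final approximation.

Equation: x² - 2 = 0
Fixed-point form: x = (x² + 2)/(2x)
x₀ = 1.5

x_1 = g(1.500000) = 1.416667
x_2 = g(1.416667) = 1.414216
x_3 = g(1.414216) = 1.414214
x_4 = g(1.414214) = 1.414214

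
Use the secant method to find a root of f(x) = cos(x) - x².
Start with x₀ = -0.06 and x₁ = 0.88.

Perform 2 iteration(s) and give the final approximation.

f(x) = cos(x) - x²
x₀ = -0.06, x₁ = 0.88

Secant formula: x_{n+1} = x_n - f(x_n)(x_n - x_{n-1})/(f(x_n) - f(x_{n-1}))

Iteration 1:
  f(-0.060000) = 0.994601
  f(0.880000) = -0.137249
  x_2 = 0.880000 - (-0.137249)×(0.880000 - (-0.060000))/(-0.137249 - 0.994601)
       = 0.766015
Iteration 2:
  f(0.880000) = -0.137249
  f(0.766015) = 0.133900
  x_3 = 0.766015 - 0.133900×(0.766015 - 0.880000)/(0.133900 - (-0.137249))
       = 0.822304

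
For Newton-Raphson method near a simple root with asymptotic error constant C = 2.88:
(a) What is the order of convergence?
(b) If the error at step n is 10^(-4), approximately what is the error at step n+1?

(a) Newton-Raphson has quadratic (order 2) convergence near simple roots.
    This means |e_{n+1}| ≈ C|e_n|².

(b) With |e_n| = 10^(-4) and C = 2.88:
    |e_{n+1}| ≈ 2.88 × (10^(-4))² = 2.88 × 10^(-8)

(a) 2 (quadratic); (b) |e_{n+1}| ≈ 2.880e-08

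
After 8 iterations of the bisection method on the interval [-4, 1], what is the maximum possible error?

Bisection error bound: |error| ≤ (b-a)/2^n
|error| ≤ (1 - (-4))/2^8 = 5/2^8
|error| ≤ 0.0195312500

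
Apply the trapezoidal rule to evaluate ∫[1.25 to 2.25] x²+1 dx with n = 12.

f(x) = x²+1
a = 1.25, b = 2.25, n = 12
h = (b - a)/n = 0.083333

Trapezoidal rule: (h/2)[f(x₀) + 2f(x₁) + 2f(x₂) + ... + f(xₙ)]

x_0 = 1.2500, f(x_0) = 2.562500, coefficient = 1
x_1 = 1.3333, f(x_1) = 2.777778, coefficient = 2
x_2 = 1.4167, f(x_2) = 3.006944, coefficient = 2
x_3 = 1.5000, f(x_3) = 3.250000, coefficient = 2
x_4 = 1.5833, f(x_4) = 3.506944, coefficient = 2
x_5 = 1.6667, f(x_5) = 3.777778, coefficient = 2
x_6 = 1.7500, f(x_6) = 4.062500, coefficient = 2
x_7 = 1.8333, f(x_7) = 4.361111, coefficient = 2
x_8 = 1.9167, f(x_8) = 4.673611, coefficient = 2
x_9 = 2.0000, f(x_9) = 5.000000, coefficient = 2
x_10 = 2.0833, f(x_10) = 5.340278, coefficient = 2
x_11 = 2.1667, f(x_11) = 5.694444, coefficient = 2
x_12 = 2.2500, f(x_12) = 6.062500, coefficient = 1

I ≈ (0.083333/2) × 99.527778 = 4.146991
Exact value: 4.145833
Error: 0.001157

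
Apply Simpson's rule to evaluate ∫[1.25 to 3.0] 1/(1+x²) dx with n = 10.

f(x) = 1/(1+x²)
a = 1.25, b = 3.0, n = 10
h = (b - a)/n = 0.175000

Simpson's rule: (h/3)[f(x₀) + 4f(x₁) + 2f(x₂) + ... + f(xₙ)]

x_0 = 1.2500, f(x_0) = 0.390244, coefficient = 1
x_1 = 1.4250, f(x_1) = 0.329965, coefficient = 4
x_2 = 1.6000, f(x_2) = 0.280899, coefficient = 2
x_3 = 1.7750, f(x_3) = 0.240928, coefficient = 4
x_4 = 1.9500, f(x_4) = 0.208225, coefficient = 2
x_5 = 2.1250, f(x_5) = 0.181303, coefficient = 4
x_6 = 2.3000, f(x_6) = 0.158983, coefficient = 2
x_7 = 2.4750, f(x_7) = 0.140339, coefficient = 4
x_8 = 2.6500, f(x_8) = 0.124649, coefficient = 2
x_9 = 2.8250, f(x_9) = 0.111351, coefficient = 4
x_10 = 3.0000, f(x_10) = 0.100000, coefficient = 1

I ≈ (0.175000/3) × 6.051295 = 0.352992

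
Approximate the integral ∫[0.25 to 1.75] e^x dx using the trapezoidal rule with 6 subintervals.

f(x) = e^x
a = 0.25, b = 1.75, n = 6
h = (b - a)/n = 0.250000

Trapezoidal rule: (h/2)[f(x₀) + 2f(x₁) + 2f(x₂) + ... + f(xₙ)]

x_0 = 0.2500, f(x_0) = 1.284025, coefficient = 1
x_1 = 0.5000, f(x_1) = 1.648721, coefficient = 2
x_2 = 0.7500, f(x_2) = 2.117000, coefficient = 2
x_3 = 1.0000, f(x_3) = 2.718282, coefficient = 2
x_4 = 1.2500, f(x_4) = 3.490343, coefficient = 2
x_5 = 1.5000, f(x_5) = 4.481689, coefficient = 2
x_6 = 1.7500, f(x_6) = 5.754603, coefficient = 1

I ≈ (0.250000/2) × 35.950698 = 4.493837
Exact value: 4.470577
Error: 0.023260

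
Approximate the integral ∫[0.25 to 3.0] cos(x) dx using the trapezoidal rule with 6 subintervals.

f(x) = cos(x)
a = 0.25, b = 3.0, n = 6
h = (b - a)/n = 0.458333

Trapezoidal rule: (h/2)[f(x₀) + 2f(x₁) + 2f(x₂) + ... + f(xₙ)]

x_0 = 0.2500, f(x_0) = 0.968912, coefficient = 1
x_1 = 0.7083, f(x_1) = 0.759447, coefficient = 2
x_2 = 1.1667, f(x_2) = 0.393219, coefficient = 2
x_3 = 1.6250, f(x_3) = -0.054177, coefficient = 2
x_4 = 2.0833, f(x_4) = -0.490390, coefficient = 2
x_5 = 2.5417, f(x_5) = -0.825377, coefficient = 2
x_6 = 3.0000, f(x_6) = -0.989992, coefficient = 1

I ≈ (0.458333/2) × -0.455637 = -0.104417
Exact value: -0.106284
Error: 0.001867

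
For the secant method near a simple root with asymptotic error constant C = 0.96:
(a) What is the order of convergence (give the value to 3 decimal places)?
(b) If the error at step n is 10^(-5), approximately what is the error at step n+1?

(a) Secant method has superlinear convergence with order φ = (1+√5)/2 ≈ 1.618.
    This means |e_{n+1}| ≈ C|e_n|^1.618.

(b) With |e_n| = 10^(-5) and C = 0.96:
    |e_{n+1}| ≈ 0.96 × (10^(-5))^1.618 = 0.96 × 10^(-8.09)

(a) ≈ 1.618 (golden ratio); (b) |e_{n+1}| ≈ 7.800e-09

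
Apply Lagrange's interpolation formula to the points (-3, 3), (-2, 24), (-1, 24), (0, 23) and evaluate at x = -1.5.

Lagrange interpolation formula:
P(x) = Σ yᵢ × Lᵢ(x)
where Lᵢ(x) = Π_{j≠i} (x - xⱼ)/(xᵢ - xⱼ)

L_0(-1.5) = (-1.5 - (-2))/(-3 - (-2)) × (-1.5 - (-1))/(-3 - (-1)) × (-1.5 - 0)/(-3 - 0) = -0.062500
L_1(-1.5) = (-1.5 - (-3))/(-2 - (-3)) × (-1.5 - (-1))/(-2 - (-1)) × (-1.5 - 0)/(-2 - 0) = 0.562500
L_2(-1.5) = (-1.5 - (-3))/(-1 - (-3)) × (-1.5 - (-2))/(-1 - (-2)) × (-1.5 - 0)/(-1 - 0) = 0.562500
L_3(-1.5) = (-1.5 - (-3))/(0 - (-3)) × (-1.5 - (-2))/(0 - (-2)) × (-1.5 - (-1))/(0 - (-1)) = -0.062500

P(-1.5) = 3×L_0(-1.5) + 24×L_1(-1.5) + 24×L_2(-1.5) + 23×L_3(-1.5)
P(-1.5) = 25.375000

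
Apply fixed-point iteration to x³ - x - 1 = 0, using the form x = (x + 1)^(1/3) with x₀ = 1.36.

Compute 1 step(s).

Equation: x³ - x - 1 = 0
Fixed-point form: x = (x + 1)^(1/3)
x₀ = 1.36

x_1 = g(1.360000) = 1.331386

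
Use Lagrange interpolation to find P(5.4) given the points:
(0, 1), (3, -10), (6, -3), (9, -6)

Lagrange interpolation formula:
P(x) = Σ yᵢ × Lᵢ(x)
where Lᵢ(x) = Π_{j≠i} (x - xⱼ)/(xᵢ - xⱼ)

L_0(5.4) = (5.4 - 3)/(0 - 3) × (5.4 - 6)/(0 - 6) × (5.4 - 9)/(0 - 9) = -0.032000
L_1(5.4) = (5.4 - 0)/(3 - 0) × (5.4 - 6)/(3 - 6) × (5.4 - 9)/(3 - 9) = 0.216000
L_2(5.4) = (5.4 - 0)/(6 - 0) × (5.4 - 3)/(6 - 3) × (5.4 - 9)/(6 - 9) = 0.864000
L_3(5.4) = (5.4 - 0)/(9 - 0) × (5.4 - 3)/(9 - 3) × (5.4 - 6)/(9 - 6) = -0.048000

P(5.4) = 1×L_0(5.4) + (-10)×L_1(5.4) + (-3)×L_2(5.4) + (-6)×L_3(5.4)
P(5.4) = -4.496000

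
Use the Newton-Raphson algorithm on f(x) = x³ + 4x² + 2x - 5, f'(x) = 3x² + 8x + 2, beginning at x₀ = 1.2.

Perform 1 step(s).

f(x) = x³ + 4x² + 2x - 5
f'(x) = 3x² + 8x + 2
x₀ = 1.2

Newton-Raphson formula: x_{n+1} = x_n - f(x_n)/f'(x_n)

Iteration 1:
  f(1.200000) = 4.888000
  f'(1.200000) = 15.920000
  x_1 = 1.200000 - 4.888000/15.920000 = 0.892965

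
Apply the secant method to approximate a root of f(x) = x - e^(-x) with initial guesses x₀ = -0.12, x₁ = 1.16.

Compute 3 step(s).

f(x) = x - e^(-x)
x₀ = -0.12, x₁ = 1.16

Secant formula: x_{n+1} = x_n - f(x_n)(x_n - x_{n-1})/(f(x_n) - f(x_{n-1}))

Iteration 1:
  f(-0.120000) = -1.247497
  f(1.160000) = 0.846514
  x_2 = 1.160000 - 0.846514×(1.160000 - (-0.120000))/(0.846514 - (-1.247497))
       = 0.642554
Iteration 2:
  f(1.160000) = 0.846514
  f(0.642554) = 0.116606
  x_3 = 0.642554 - 0.116606×(0.642554 - 1.160000)/(0.116606 - 0.846514)
       = 0.559889
Iteration 3:
  f(0.642554) = 0.116606
  f(0.559889) = -0.011383
  x_4 = 0.559889 - (-0.011383)×(0.559889 - 0.642554)/(-0.011383 - 0.116606)
       = 0.567241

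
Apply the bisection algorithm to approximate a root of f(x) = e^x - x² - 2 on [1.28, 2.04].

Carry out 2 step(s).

f(x) = e^x - x² - 2
Initial interval: [1.28, 2.04]

Iteration 1:
  c_1 = (1.280000 + 2.040000)/2 = 1.660000
  f(c_1) = f(1.660000) = 0.503711
  f(a) × f(c) < 0, new interval: [1.280000, 1.660000]
Iteration 2:
  c_2 = (1.280000 + 1.660000)/2 = 1.470000
  f(c_2) = f(1.470000) = 0.188335
  f(a) × f(c) < 0, new interval: [1.280000, 1.470000]

After 2 iteration(s), the approximation is c_2 = 1.470000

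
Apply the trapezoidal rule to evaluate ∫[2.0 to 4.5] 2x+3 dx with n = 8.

f(x) = 2x+3
a = 2.0, b = 4.5, n = 8
h = (b - a)/n = 0.312500

Trapezoidal rule: (h/2)[f(x₀) + 2f(x₁) + 2f(x₂) + ... + f(xₙ)]

x_0 = 2.0000, f(x_0) = 7.000000, coefficient = 1
x_1 = 2.3125, f(x_1) = 7.625000, coefficient = 2
x_2 = 2.6250, f(x_2) = 8.250000, coefficient = 2
x_3 = 2.9375, f(x_3) = 8.875000, coefficient = 2
x_4 = 3.2500, f(x_4) = 9.500000, coefficient = 2
x_5 = 3.5625, f(x_5) = 10.125000, coefficient = 2
x_6 = 3.8750, f(x_6) = 10.750000, coefficient = 2
x_7 = 4.1875, f(x_7) = 11.375000, coefficient = 2
x_8 = 4.5000, f(x_8) = 12.000000, coefficient = 1

I ≈ (0.312500/2) × 152.000000 = 23.750000
Exact value: 23.750000
Error: 0.000000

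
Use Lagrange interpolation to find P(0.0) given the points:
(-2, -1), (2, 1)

Lagrange interpolation formula:
P(x) = Σ yᵢ × Lᵢ(x)
where Lᵢ(x) = Π_{j≠i} (x - xⱼ)/(xᵢ - xⱼ)

L_0(0.0) = (0.0 - 2)/(-2 - 2) = 0.500000
L_1(0.0) = (0.0 - (-2))/(2 - (-2)) = 0.500000

P(0.0) = (-1)×L_0(0.0) + 1×L_1(0.0)
P(0.0) = 0.000000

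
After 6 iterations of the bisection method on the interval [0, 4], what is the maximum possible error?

Bisection error bound: |error| ≤ (b-a)/2^n
|error| ≤ (4 - 0)/2^6 = 4/2^6
|error| ≤ 0.0625000000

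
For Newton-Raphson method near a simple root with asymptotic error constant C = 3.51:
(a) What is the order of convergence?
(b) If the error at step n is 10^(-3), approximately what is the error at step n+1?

(a) Newton-Raphson has quadratic (order 2) convergence near simple roots.
    This means |e_{n+1}| ≈ C|e_n|².

(b) With |e_n| = 10^(-3) and C = 3.51:
    |e_{n+1}| ≈ 3.51 × (10^(-3))² = 3.51 × 10^(-6)

(a) 2 (quadratic); (b) |e_{n+1}| ≈ 3.510e-06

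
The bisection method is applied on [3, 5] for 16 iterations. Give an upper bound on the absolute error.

Bisection error bound: |error| ≤ (b-a)/2^n
|error| ≤ (5 - 3)/2^16 = 2/2^16
|error| ≤ 0.0000305176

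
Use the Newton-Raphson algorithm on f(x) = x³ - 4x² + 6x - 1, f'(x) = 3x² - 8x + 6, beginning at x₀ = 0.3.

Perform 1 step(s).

f(x) = x³ - 4x² + 6x - 1
f'(x) = 3x² - 8x + 6
x₀ = 0.3

Newton-Raphson formula: x_{n+1} = x_n - f(x_n)/f'(x_n)

Iteration 1:
  f(0.300000) = 0.467000
  f'(0.300000) = 3.870000
  x_1 = 0.300000 - 0.467000/3.870000 = 0.179328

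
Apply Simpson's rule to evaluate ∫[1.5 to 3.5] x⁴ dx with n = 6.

f(x) = x⁴
a = 1.5, b = 3.5, n = 6
h = (b - a)/n = 0.333333

Simpson's rule: (h/3)[f(x₀) + 4f(x₁) + 2f(x₂) + ... + f(xₙ)]

x_0 = 1.5000, f(x_0) = 5.062500, coefficient = 1
x_1 = 1.8333, f(x_1) = 11.297068, coefficient = 4
x_2 = 2.1667, f(x_2) = 22.037809, coefficient = 2
x_3 = 2.5000, f(x_3) = 39.062500, coefficient = 4
x_4 = 2.8333, f(x_4) = 64.445216, coefficient = 2
x_5 = 3.1667, f(x_5) = 100.556327, coefficient = 4
x_6 = 3.5000, f(x_6) = 150.062500, coefficient = 1

I ≈ (0.333333/3) × 931.754630 = 103.528292
Exact value: 103.525000
Error: 0.003292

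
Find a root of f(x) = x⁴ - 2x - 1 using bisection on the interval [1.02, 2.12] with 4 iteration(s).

f(x) = x⁴ - 2x - 1
Initial interval: [1.02, 2.12]

Iteration 1:
  c_1 = (1.020000 + 2.120000)/2 = 1.570000
  f(c_1) = f(1.570000) = 1.935732
  f(a) × f(c) < 0, new interval: [1.020000, 1.570000]
Iteration 2:
  c_2 = (1.020000 + 1.570000)/2 = 1.295000
  f(c_2) = f(1.295000) = -0.777587
  f(a) × f(c) ≥ 0, new interval: [1.295000, 1.570000]
Iteration 3:
  c_3 = (1.295000 + 1.570000)/2 = 1.432500
  f(c_3) = f(1.432500) = 0.345935
  f(a) × f(c) < 0, new interval: [1.295000, 1.432500]
Iteration 4:
  c_4 = (1.295000 + 1.432500)/2 = 1.363750
  f(c_4) = f(1.363750) = -0.268592
  f(a) × f(c) ≥ 0, new interval: [1.363750, 1.432500]

After 4 iteration(s), the approximation is c_4 = 1.363750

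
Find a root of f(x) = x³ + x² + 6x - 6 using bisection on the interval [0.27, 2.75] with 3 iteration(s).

f(x) = x³ + x² + 6x - 6
Initial interval: [0.27, 2.75]

Iteration 1:
  c_1 = (0.270000 + 2.750000)/2 = 1.510000
  f(c_1) = f(1.510000) = 8.783051
  f(a) × f(c) < 0, new interval: [0.270000, 1.510000]
Iteration 2:
  c_2 = (0.270000 + 1.510000)/2 = 0.890000
  f(c_2) = f(0.890000) = 0.837069
  f(a) × f(c) < 0, new interval: [0.270000, 0.890000]
Iteration 3:
  c_3 = (0.270000 + 0.890000)/2 = 0.580000
  f(c_3) = f(0.580000) = -1.988488
  f(a) × f(c) ≥ 0, new interval: [0.580000, 0.890000]

After 3 iteration(s), the approximation is c_3 = 0.580000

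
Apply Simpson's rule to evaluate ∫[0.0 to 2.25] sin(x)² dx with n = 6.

f(x) = sin(x)²
a = 0.0, b = 2.25, n = 6
h = (b - a)/n = 0.375000

Simpson's rule: (h/3)[f(x₀) + 4f(x₁) + 2f(x₂) + ... + f(xₙ)]

x_0 = 0.0000, f(x_0) = 0.000000, coefficient = 1
x_1 = 0.3750, f(x_1) = 0.134156, coefficient = 4
x_2 = 0.7500, f(x_2) = 0.464631, coefficient = 2
x_3 = 1.1250, f(x_3) = 0.814087, coefficient = 4
x_4 = 1.5000, f(x_4) = 0.994996, coefficient = 2
x_5 = 1.8750, f(x_5) = 0.910280, coefficient = 4
x_6 = 2.2500, f(x_6) = 0.605398, coefficient = 1

I ≈ (0.375000/3) × 10.958741 = 1.369843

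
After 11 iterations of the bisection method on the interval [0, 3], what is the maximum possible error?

Bisection error bound: |error| ≤ (b-a)/2^n
|error| ≤ (3 - 0)/2^11 = 3/2^11
|error| ≤ 0.0014648438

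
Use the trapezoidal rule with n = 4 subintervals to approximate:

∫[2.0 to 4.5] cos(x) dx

f(x) = cos(x)
a = 2.0, b = 4.5, n = 4
h = (b - a)/n = 0.625000

Trapezoidal rule: (h/2)[f(x₀) + 2f(x₁) + 2f(x₂) + ... + f(xₙ)]

x_0 = 2.0000, f(x_0) = -0.416147, coefficient = 1
x_1 = 2.6250, f(x_1) = -0.869507, coefficient = 2
x_2 = 3.2500, f(x_2) = -0.994130, coefficient = 2
x_3 = 3.8750, f(x_3) = -0.742898, coefficient = 2
x_4 = 4.5000, f(x_4) = -0.210796, coefficient = 1

I ≈ (0.625000/2) × -5.840012 = -1.825004
Exact value: -1.886828
Error: 0.061824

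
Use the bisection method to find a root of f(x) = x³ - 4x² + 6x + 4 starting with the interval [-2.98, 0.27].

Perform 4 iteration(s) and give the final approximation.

f(x) = x³ - 4x² + 6x + 4
Initial interval: [-2.98, 0.27]

Iteration 1:
  c_1 = (-2.980000 + 0.270000)/2 = -1.355000
  f(c_1) = f(-1.355000) = -13.961914
  f(a) × f(c) ≥ 0, new interval: [-1.355000, 0.270000]
Iteration 2:
  c_2 = (-1.355000 + 0.270000)/2 = -0.542500
  f(c_2) = f(-0.542500) = -0.591886
  f(a) × f(c) ≥ 0, new interval: [-0.542500, 0.270000]
Iteration 3:
  c_3 = (-0.542500 + 0.270000)/2 = -0.136250
  f(c_3) = f(-0.136250) = 3.105714
  f(a) × f(c) < 0, new interval: [-0.542500, -0.136250]
Iteration 4:
  c_4 = (-0.542500 + (-0.136250))/2 = -0.339375
  f(c_4) = f(-0.339375) = 1.463961
  f(a) × f(c) < 0, new interval: [-0.542500, -0.339375]

After 4 iteration(s), the approximation is c_4 = -0.339375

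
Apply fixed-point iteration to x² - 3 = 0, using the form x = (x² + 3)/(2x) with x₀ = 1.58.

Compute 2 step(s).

Equation: x² - 3 = 0
Fixed-point form: x = (x² + 3)/(2x)
x₀ = 1.58

x_1 = g(1.580000) = 1.739367
x_2 = g(1.739367) = 1.732066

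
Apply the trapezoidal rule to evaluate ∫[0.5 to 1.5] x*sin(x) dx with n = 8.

f(x) = x*sin(x)
a = 0.5, b = 1.5, n = 8
h = (b - a)/n = 0.125000

Trapezoidal rule: (h/2)[f(x₀) + 2f(x₁) + 2f(x₂) + ... + f(xₙ)]

x_0 = 0.5000, f(x_0) = 0.239713, coefficient = 1
x_1 = 0.6250, f(x_1) = 0.365686, coefficient = 2
x_2 = 0.7500, f(x_2) = 0.511229, coefficient = 2
x_3 = 0.8750, f(x_3) = 0.671601, coefficient = 2
x_4 = 1.0000, f(x_4) = 0.841471, coefficient = 2
x_5 = 1.1250, f(x_5) = 1.015051, coefficient = 2
x_6 = 1.2500, f(x_6) = 1.186231, coefficient = 2
x_7 = 1.3750, f(x_7) = 1.348728, coefficient = 2
x_8 = 1.5000, f(x_8) = 1.496242, coefficient = 1

I ≈ (0.125000/2) × 13.615948 = 0.850997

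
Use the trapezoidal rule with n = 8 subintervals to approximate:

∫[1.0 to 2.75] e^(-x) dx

f(x) = e^(-x)
a = 1.0, b = 2.75, n = 8
h = (b - a)/n = 0.218750

Trapezoidal rule: (h/2)[f(x₀) + 2f(x₁) + 2f(x₂) + ... + f(xₙ)]

x_0 = 1.0000, f(x_0) = 0.367879, coefficient = 1
x_1 = 1.2188, f(x_1) = 0.295599, coefficient = 2
x_2 = 1.4375, f(x_2) = 0.237521, coefficient = 2
x_3 = 1.6562, f(x_3) = 0.190853, coefficient = 2
x_4 = 1.8750, f(x_4) = 0.153355, coefficient = 2
x_5 = 2.0938, f(x_5) = 0.123224, coefficient = 2
x_6 = 2.3125, f(x_6) = 0.099013, coefficient = 2
x_7 = 2.5312, f(x_7) = 0.079560, coefficient = 2
x_8 = 2.7500, f(x_8) = 0.063928, coefficient = 1

I ≈ (0.218750/2) × 2.790059 = 0.305163
Exact value: 0.303952
Error: 0.001211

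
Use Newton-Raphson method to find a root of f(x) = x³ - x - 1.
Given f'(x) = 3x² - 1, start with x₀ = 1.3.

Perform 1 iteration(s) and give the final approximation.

f(x) = x³ - x - 1
f'(x) = 3x² - 1
x₀ = 1.3

Newton-Raphson formula: x_{n+1} = x_n - f(x_n)/f'(x_n)

Iteration 1:
  f(1.300000) = -0.103000
  f'(1.300000) = 4.070000
  x_1 = 1.300000 - (-0.103000)/4.070000 = 1.325307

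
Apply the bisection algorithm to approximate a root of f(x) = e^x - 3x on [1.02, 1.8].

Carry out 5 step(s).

f(x) = e^x - 3x
Initial interval: [1.02, 1.8]

Iteration 1:
  c_1 = (1.020000 + 1.800000)/2 = 1.410000
  f(c_1) = f(1.410000) = -0.134045
  f(a) × f(c) ≥ 0, new interval: [1.410000, 1.800000]
Iteration 2:
  c_2 = (1.410000 + 1.800000)/2 = 1.605000
  f(c_2) = f(1.605000) = 0.162860
  f(a) × f(c) < 0, new interval: [1.410000, 1.605000]
Iteration 3:
  c_3 = (1.410000 + 1.605000)/2 = 1.507500
  f(c_3) = f(1.507500) = -0.007072
  f(a) × f(c) ≥ 0, new interval: [1.507500, 1.605000]
Iteration 4:
  c_4 = (1.507500 + 1.605000)/2 = 1.556250
  f(c_4) = f(1.556250) = 0.072259
  f(a) × f(c) < 0, new interval: [1.507500, 1.556250]
Iteration 5:
  c_5 = (1.507500 + 1.556250)/2 = 1.531875
  f(c_5) = f(1.531875) = 0.031219
  f(a) × f(c) < 0, new interval: [1.507500, 1.531875]

After 5 iteration(s), the approximation is c_5 = 1.531875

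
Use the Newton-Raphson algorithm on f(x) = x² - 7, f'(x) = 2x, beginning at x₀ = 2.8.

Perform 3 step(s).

f(x) = x² - 7
f'(x) = 2x
x₀ = 2.8

Newton-Raphson formula: x_{n+1} = x_n - f(x_n)/f'(x_n)

Iteration 1:
  f(2.800000) = 0.840000
  f'(2.800000) = 5.600000
  x_1 = 2.800000 - 0.840000/5.600000 = 2.650000
Iteration 2:
  f(2.650000) = 0.022500
  f'(2.650000) = 5.300000
  x_2 = 2.650000 - 0.022500/5.300000 = 2.645755
Iteration 3:
  f(2.645755) = 0.000018
  f'(2.645755) = 5.291509
  x_3 = 2.645755 - 0.000018/5.291509 = 2.645751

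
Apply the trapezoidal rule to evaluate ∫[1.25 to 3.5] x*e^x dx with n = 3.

f(x) = x*e^x
a = 1.25, b = 3.5, n = 3
h = (b - a)/n = 0.750000

Trapezoidal rule: (h/2)[f(x₀) + 2f(x₁) + 2f(x₂) + ... + f(xₙ)]

x_0 = 1.2500, f(x_0) = 4.362929, coefficient = 1
x_1 = 2.0000, f(x_1) = 14.778112, coefficient = 2
x_2 = 2.7500, f(x_2) = 43.017238, coefficient = 2
x_3 = 3.5000, f(x_3) = 115.904082, coefficient = 1

I ≈ (0.750000/2) × 235.857710 = 88.446641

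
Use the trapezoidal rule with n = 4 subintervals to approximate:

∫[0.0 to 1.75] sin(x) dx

f(x) = sin(x)
a = 0.0, b = 1.75, n = 4
h = (b - a)/n = 0.437500

Trapezoidal rule: (h/2)[f(x₀) + 2f(x₁) + 2f(x₂) + ... + f(xₙ)]

x_0 = 0.0000, f(x_0) = 0.000000, coefficient = 1
x_1 = 0.4375, f(x_1) = 0.423676, coefficient = 2
x_2 = 0.8750, f(x_2) = 0.767544, coefficient = 2
x_3 = 1.3125, f(x_3) = 0.966827, coefficient = 2
x_4 = 1.7500, f(x_4) = 0.983986, coefficient = 1

I ≈ (0.437500/2) × 5.300079 = 1.159392
Exact value: 1.178246
Error: 0.018854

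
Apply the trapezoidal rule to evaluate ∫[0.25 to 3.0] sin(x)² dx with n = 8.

f(x) = sin(x)²
a = 0.25, b = 3.0, n = 8
h = (b - a)/n = 0.343750

Trapezoidal rule: (h/2)[f(x₀) + 2f(x₁) + 2f(x₂) + ... + f(xₙ)]

x_0 = 0.2500, f(x_0) = 0.061209, coefficient = 1
x_1 = 0.5938, f(x_1) = 0.313010, coefficient = 2
x_2 = 0.9375, f(x_2) = 0.649767, coefficient = 2
x_3 = 1.2812, f(x_3) = 0.918480, coefficient = 2
x_4 = 1.6250, f(x_4) = 0.997065, coefficient = 2
x_5 = 1.9688, f(x_5) = 0.849818, coefficient = 2
x_6 = 2.3125, f(x_6) = 0.543639, coefficient = 2
x_7 = 2.6562, f(x_7) = 0.217633, coefficient = 2
x_8 = 3.0000, f(x_8) = 0.019915, coefficient = 1

I ≈ (0.343750/2) × 9.059947 = 1.557178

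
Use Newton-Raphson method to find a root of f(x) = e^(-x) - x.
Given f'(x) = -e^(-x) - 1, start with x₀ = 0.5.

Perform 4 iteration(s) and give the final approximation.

f(x) = e^(-x) - x
f'(x) = -e^(-x) - 1
x₀ = 0.5

Newton-Raphson formula: x_{n+1} = x_n - f(x_n)/f'(x_n)

Iteration 1:
  f(0.500000) = 0.106531
  f'(0.500000) = -1.606531
  x_1 = 0.500000 - 0.106531/(-1.606531) = 0.566311
Iteration 2:
  f(0.566311) = 0.001305
  f'(0.566311) = -1.567616
  x_2 = 0.566311 - 0.001305/(-1.567616) = 0.567143
Iteration 3:
  f(0.567143) = 0.000000
  f'(0.567143) = -1.567143
  x_3 = 0.567143 - 0.000000/(-1.567143) = 0.567143
Iteration 4:
  f(0.567143) = 0.000000
  f'(0.567143) = -1.567143
  x_4 = 0.567143 - 0.000000/(-1.567143) = 0.567143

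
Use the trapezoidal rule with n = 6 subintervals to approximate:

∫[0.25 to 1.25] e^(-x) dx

f(x) = e^(-x)
a = 0.25, b = 1.25, n = 6
h = (b - a)/n = 0.166667

Trapezoidal rule: (h/2)[f(x₀) + 2f(x₁) + 2f(x₂) + ... + f(xₙ)]

x_0 = 0.2500, f(x_0) = 0.778801, coefficient = 1
x_1 = 0.4167, f(x_1) = 0.659241, coefficient = 2
x_2 = 0.5833, f(x_2) = 0.558035, coefficient = 2
x_3 = 0.7500, f(x_3) = 0.472367, coefficient = 2
x_4 = 0.9167, f(x_4) = 0.399850, coefficient = 2
x_5 = 1.0833, f(x_5) = 0.338465, coefficient = 2
x_6 = 1.2500, f(x_6) = 0.286505, coefficient = 1

I ≈ (0.166667/2) × 5.921220 = 0.493435
Exact value: 0.492296
Error: 0.001139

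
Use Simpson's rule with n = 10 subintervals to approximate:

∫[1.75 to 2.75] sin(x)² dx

f(x) = sin(x)²
a = 1.75, b = 2.75, n = 10
h = (b - a)/n = 0.100000

Simpson's rule: (h/3)[f(x₀) + 4f(x₁) + 2f(x₂) + ... + f(xₙ)]

x_0 = 1.7500, f(x_0) = 0.968228, coefficient = 1
x_1 = 1.8500, f(x_1) = 0.924050, coefficient = 4
x_2 = 1.9500, f(x_2) = 0.862966, coefficient = 2
x_3 = 2.0500, f(x_3) = 0.787412, coefficient = 4
x_4 = 2.1500, f(x_4) = 0.700400, coefficient = 2
x_5 = 2.2500, f(x_5) = 0.605398, coefficient = 4
x_6 = 2.3500, f(x_6) = 0.506194, coefficient = 2
x_7 = 2.4500, f(x_7) = 0.406744, coefficient = 4
x_8 = 2.5500, f(x_8) = 0.311011, coefficient = 2
x_9 = 2.6500, f(x_9) = 0.222813, coefficient = 4
x_10 = 2.7500, f(x_10) = 0.145665, coefficient = 1

I ≈ (0.100000/3) × 17.660702 = 0.588690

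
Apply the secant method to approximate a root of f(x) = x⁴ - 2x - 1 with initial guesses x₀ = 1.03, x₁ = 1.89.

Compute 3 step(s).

f(x) = x⁴ - 2x - 1
x₀ = 1.03, x₁ = 1.89

Secant formula: x_{n+1} = x_n - f(x_n)(x_n - x_{n-1})/(f(x_n) - f(x_{n-1}))

Iteration 1:
  f(1.030000) = -1.934491
  f(1.890000) = 7.979898
  x_2 = 1.890000 - 7.979898×(1.890000 - 1.030000)/(7.979898 - (-1.934491))
       = 1.197803
Iteration 2:
  f(1.890000) = 7.979898
  f(1.197803) = -1.337151
  x_3 = 1.197803 - (-1.337151)×(1.197803 - 1.890000)/(-1.337151 - 7.979898)
       = 1.297145
Iteration 3:
  f(1.197803) = -1.337151
  f(1.297145) = -0.763200
  x_4 = 1.297145 - (-0.763200)×(1.297145 - 1.197803)/(-0.763200 - (-1.337151))
       = 1.429242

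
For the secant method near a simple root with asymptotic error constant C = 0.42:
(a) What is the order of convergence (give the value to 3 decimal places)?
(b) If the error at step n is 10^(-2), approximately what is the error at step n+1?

(a) Secant method has superlinear convergence with order φ = (1+√5)/2 ≈ 1.618.
    This means |e_{n+1}| ≈ C|e_n|^1.618.

(b) With |e_n| = 10^(-2) and C = 0.42:
    |e_{n+1}| ≈ 0.42 × (10^(-2))^1.618 = 0.42 × 10^(-3.24)

(a) ≈ 1.618 (golden ratio); (b) |e_{n+1}| ≈ 2.439e-04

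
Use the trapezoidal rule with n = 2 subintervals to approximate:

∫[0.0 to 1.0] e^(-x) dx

f(x) = e^(-x)
a = 0.0, b = 1.0, n = 2
h = (b - a)/n = 0.500000

Trapezoidal rule: (h/2)[f(x₀) + 2f(x₁) + 2f(x₂) + ... + f(xₙ)]

x_0 = 0.0000, f(x_0) = 1.000000, coefficient = 1
x_1 = 0.5000, f(x_1) = 0.606531, coefficient = 2
x_2 = 1.0000, f(x_2) = 0.367879, coefficient = 1

I ≈ (0.500000/2) × 2.580941 = 0.645235
Exact value: 0.632121
Error: 0.013115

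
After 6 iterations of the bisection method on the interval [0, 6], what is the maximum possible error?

Bisection error bound: |error| ≤ (b-a)/2^n
|error| ≤ (6 - 0)/2^6 = 6/2^6
|error| ≤ 0.0937500000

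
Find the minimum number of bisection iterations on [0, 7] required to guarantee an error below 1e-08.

We need (b-a)/2^n ≤ 1e-08
(7 - 0)/2^n ≤ 1e-08
7/2^n ≤ 1e-08
2^n ≥ 700000000
n ≥ log₂(700000000) = 29.38
n ≥ 30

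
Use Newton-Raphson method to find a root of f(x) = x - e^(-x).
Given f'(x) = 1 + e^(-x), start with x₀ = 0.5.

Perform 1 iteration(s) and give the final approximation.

f(x) = x - e^(-x)
f'(x) = 1 + e^(-x)
x₀ = 0.5

Newton-Raphson formula: x_{n+1} = x_n - f(x_n)/f'(x_n)

Iteration 1:
  f(0.500000) = -0.106531
  f'(0.500000) = 1.606531
  x_1 = 0.500000 - (-0.106531)/1.606531 = 0.566311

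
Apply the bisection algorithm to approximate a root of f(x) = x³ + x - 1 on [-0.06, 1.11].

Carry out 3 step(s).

f(x) = x³ + x - 1
Initial interval: [-0.06, 1.11]

Iteration 1:
  c_1 = (-0.060000 + 1.110000)/2 = 0.525000
  f(c_1) = f(0.525000) = -0.330297
  f(a) × f(c) ≥ 0, new interval: [0.525000, 1.110000]
Iteration 2:
  c_2 = (0.525000 + 1.110000)/2 = 0.817500
  f(c_2) = f(0.817500) = 0.363840
  f(a) × f(c) < 0, new interval: [0.525000, 0.817500]
Iteration 3:
  c_3 = (0.525000 + 0.817500)/2 = 0.671250
  f(c_3) = f(0.671250) = -0.026300
  f(a) × f(c) ≥ 0, new interval: [0.671250, 0.817500]

After 3 iteration(s), the approximation is c_3 = 0.671250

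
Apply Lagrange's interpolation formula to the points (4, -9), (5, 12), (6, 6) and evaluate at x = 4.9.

Lagrange interpolation formula:
P(x) = Σ yᵢ × Lᵢ(x)
where Lᵢ(x) = Π_{j≠i} (x - xⱼ)/(xᵢ - xⱼ)

L_0(4.9) = (4.9 - 5)/(4 - 5) × (4.9 - 6)/(4 - 6) = 0.055000
L_1(4.9) = (4.9 - 4)/(5 - 4) × (4.9 - 6)/(5 - 6) = 0.990000
L_2(4.9) = (4.9 - 4)/(6 - 4) × (4.9 - 5)/(6 - 5) = -0.045000

P(4.9) = (-9)×L_0(4.9) + 12×L_1(4.9) + 6×L_2(4.9)
P(4.9) = 11.115000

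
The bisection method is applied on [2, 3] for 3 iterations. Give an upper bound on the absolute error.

Bisection error bound: |error| ≤ (b-a)/2^n
|error| ≤ (3 - 2)/2^3 = 1/2^3
|error| ≤ 0.1250000000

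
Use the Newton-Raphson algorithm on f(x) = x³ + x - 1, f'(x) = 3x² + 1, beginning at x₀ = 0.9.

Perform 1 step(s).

f(x) = x³ + x - 1
f'(x) = 3x² + 1
x₀ = 0.9

Newton-Raphson formula: x_{n+1} = x_n - f(x_n)/f'(x_n)

Iteration 1:
  f(0.900000) = 0.629000
  f'(0.900000) = 3.430000
  x_1 = 0.900000 - 0.629000/3.430000 = 0.716618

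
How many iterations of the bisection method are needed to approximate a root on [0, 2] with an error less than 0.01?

We need (b-a)/2^n ≤ 0.01
(2 - 0)/2^n ≤ 0.01
2/2^n ≤ 0.01
2^n ≥ 200
n ≥ log₂(200) = 7.64
n ≥ 8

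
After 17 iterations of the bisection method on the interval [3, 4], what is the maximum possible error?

Bisection error bound: |error| ≤ (b-a)/2^n
|error| ≤ (4 - 3)/2^17 = 1/2^17
|error| ≤ 0.0000076294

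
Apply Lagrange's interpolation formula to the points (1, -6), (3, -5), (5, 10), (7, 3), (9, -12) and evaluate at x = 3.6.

Lagrange interpolation formula:
P(x) = Σ yᵢ × Lᵢ(x)
where Lᵢ(x) = Π_{j≠i} (x - xⱼ)/(xᵢ - xⱼ)

L_0(3.6) = (3.6 - 3)/(1 - 3) × (3.6 - 5)/(1 - 5) × (3.6 - 7)/(1 - 7) × (3.6 - 9)/(1 - 9) = -0.040163
L_1(3.6) = (3.6 - 1)/(3 - 1) × (3.6 - 5)/(3 - 5) × (3.6 - 7)/(3 - 7) × (3.6 - 9)/(3 - 9) = 0.696150
L_2(3.6) = (3.6 - 1)/(5 - 1) × (3.6 - 3)/(5 - 3) × (3.6 - 7)/(5 - 7) × (3.6 - 9)/(5 - 9) = 0.447525
L_3(3.6) = (3.6 - 1)/(7 - 1) × (3.6 - 3)/(7 - 3) × (3.6 - 5)/(7 - 5) × (3.6 - 9)/(7 - 9) = -0.122850
L_4(3.6) = (3.6 - 1)/(9 - 1) × (3.6 - 3)/(9 - 3) × (3.6 - 5)/(9 - 5) × (3.6 - 7)/(9 - 7) = 0.019338

P(3.6) = (-6)×L_0(3.6) + (-5)×L_1(3.6) + 10×L_2(3.6) + 3×L_3(3.6) + (-12)×L_4(3.6)
P(3.6) = 0.634875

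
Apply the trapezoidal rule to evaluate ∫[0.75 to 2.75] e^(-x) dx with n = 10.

f(x) = e^(-x)
a = 0.75, b = 2.75, n = 10
h = (b - a)/n = 0.200000

Trapezoidal rule: (h/2)[f(x₀) + 2f(x₁) + 2f(x₂) + ... + f(xₙ)]

x_0 = 0.7500, f(x_0) = 0.472367, coefficient = 1
x_1 = 0.9500, f(x_1) = 0.386741, coefficient = 2
x_2 = 1.1500, f(x_2) = 0.316637, coefficient = 2
x_3 = 1.3500, f(x_3) = 0.259240, coefficient = 2
x_4 = 1.5500, f(x_4) = 0.212248, coefficient = 2
x_5 = 1.7500, f(x_5) = 0.173774, coefficient = 2
x_6 = 1.9500, f(x_6) = 0.142274, coefficient = 2
x_7 = 2.1500, f(x_7) = 0.116484, coefficient = 2
x_8 = 2.3500, f(x_8) = 0.095369, coefficient = 2
x_9 = 2.5500, f(x_9) = 0.078082, coefficient = 2
x_10 = 2.7500, f(x_10) = 0.063928, coefficient = 1

I ≈ (0.200000/2) × 4.097992 = 0.409799
Exact value: 0.408439
Error: 0.001361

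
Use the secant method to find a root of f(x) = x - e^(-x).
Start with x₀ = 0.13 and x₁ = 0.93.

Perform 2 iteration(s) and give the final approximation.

f(x) = x - e^(-x)
x₀ = 0.13, x₁ = 0.93

Secant formula: x_{n+1} = x_n - f(x_n)(x_n - x_{n-1})/(f(x_n) - f(x_{n-1}))

Iteration 1:
  f(0.130000) = -0.748095
  f(0.930000) = 0.535446
  x_2 = 0.930000 - 0.535446×(0.930000 - 0.130000)/(0.535446 - (-0.748095))
       = 0.596269
Iteration 2:
  f(0.930000) = 0.535446
  f(0.596269) = 0.045407
  x_3 = 0.596269 - 0.045407×(0.596269 - 0.930000)/(0.045407 - 0.535446)
       = 0.565346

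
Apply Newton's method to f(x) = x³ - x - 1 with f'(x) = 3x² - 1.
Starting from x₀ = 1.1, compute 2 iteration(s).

f(x) = x³ - x - 1
f'(x) = 3x² - 1
x₀ = 1.1

Newton-Raphson formula: x_{n+1} = x_n - f(x_n)/f'(x_n)

Iteration 1:
  f(1.100000) = -0.769000
  f'(1.100000) = 2.630000
  x_1 = 1.100000 - (-0.769000)/2.630000 = 1.392395
Iteration 2:
  f(1.392395) = 0.307132
  f'(1.392395) = 4.816295
  x_2 = 1.392395 - 0.307132/4.816295 = 1.328626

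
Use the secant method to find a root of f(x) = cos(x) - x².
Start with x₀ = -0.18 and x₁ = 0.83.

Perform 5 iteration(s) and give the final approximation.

f(x) = cos(x) - x²
x₀ = -0.18, x₁ = 0.83

Secant formula: x_{n+1} = x_n - f(x_n)(x_n - x_{n-1})/(f(x_n) - f(x_{n-1}))

Iteration 1:
  f(-0.180000) = 0.951444
  f(0.830000) = -0.014024
  x_2 = 0.830000 - (-0.014024)×(0.830000 - (-0.180000))/(-0.014024 - 0.951444)
       = 0.815329
Iteration 2:
  f(0.830000) = -0.014024
  f(0.815329) = 0.020868
  x_3 = 0.815329 - 0.020868×(0.815329 - 0.830000)/(0.020868 - (-0.014024))
       = 0.824103
Iteration 3:
  f(0.815329) = 0.020868
  f(0.824103) = 0.000069
  x_4 = 0.824103 - 0.000069×(0.824103 - 0.815329)/(0.000069 - 0.020868)
       = 0.824132
Iteration 4:
  f(0.824103) = 0.000069
  f(0.824132) = 0.000000
  x_5 = 0.824132 - 0.000000×(0.824132 - 0.824103)/(0.000000 - 0.000069)
       = 0.824132
Iteration 5:
  f(0.824132) = 0.000000
  f(0.824132) = 0.000000
  x_6 = 0.824132 - 0.000000×(0.824132 - 0.824132)/(0.000000 - 0.000000)
       = 0.824132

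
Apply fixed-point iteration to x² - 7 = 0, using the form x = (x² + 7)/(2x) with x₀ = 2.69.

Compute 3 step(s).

Equation: x² - 7 = 0
Fixed-point form: x = (x² + 7)/(2x)
x₀ = 2.69

x_1 = g(2.690000) = 2.646115
x_2 = g(2.646115) = 2.645751
x_3 = g(2.645751) = 2.645751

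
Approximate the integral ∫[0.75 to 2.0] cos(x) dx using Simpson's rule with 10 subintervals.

f(x) = cos(x)
a = 0.75, b = 2.0, n = 10
h = (b - a)/n = 0.125000

Simpson's rule: (h/3)[f(x₀) + 4f(x₁) + 2f(x₂) + ... + f(xₙ)]

x_0 = 0.7500, f(x_0) = 0.731689, coefficient = 1
x_1 = 0.8750, f(x_1) = 0.640997, coefficient = 4
x_2 = 1.0000, f(x_2) = 0.540302, coefficient = 2
x_3 = 1.1250, f(x_3) = 0.431177, coefficient = 4
x_4 = 1.2500, f(x_4) = 0.315322, coefficient = 2
x_5 = 1.3750, f(x_5) = 0.194548, coefficient = 4
x_6 = 1.5000, f(x_6) = 0.070737, coefficient = 2
x_7 = 1.6250, f(x_7) = -0.054177, coefficient = 4
x_8 = 1.7500, f(x_8) = -0.178246, coefficient = 2
x_9 = 1.8750, f(x_9) = -0.299534, coefficient = 4
x_10 = 2.0000, f(x_10) = -0.416147, coefficient = 1

I ≈ (0.125000/3) × 5.463815 = 0.227659
Exact value: 0.227659
Error: 0.000000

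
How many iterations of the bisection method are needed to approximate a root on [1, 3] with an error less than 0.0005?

We need (b-a)/2^n ≤ 0.0005
(3 - 1)/2^n ≤ 0.0005
2/2^n ≤ 0.0005
2^n ≥ 4000
n ≥ log₂(4000) = 11.97
n ≥ 12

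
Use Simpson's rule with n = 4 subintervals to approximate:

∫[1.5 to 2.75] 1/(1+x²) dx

f(x) = 1/(1+x²)
a = 1.5, b = 2.75, n = 4
h = (b - a)/n = 0.312500

Simpson's rule: (h/3)[f(x₀) + 4f(x₁) + 2f(x₂) + ... + f(xₙ)]

x_0 = 1.5000, f(x_0) = 0.307692, coefficient = 1
x_1 = 1.8125, f(x_1) = 0.233364, coefficient = 4
x_2 = 2.1250, f(x_2) = 0.181303, coefficient = 2
x_3 = 2.4375, f(x_3) = 0.144063, coefficient = 4
x_4 = 2.7500, f(x_4) = 0.116788, coefficient = 1

I ≈ (0.312500/3) × 2.296794 = 0.239249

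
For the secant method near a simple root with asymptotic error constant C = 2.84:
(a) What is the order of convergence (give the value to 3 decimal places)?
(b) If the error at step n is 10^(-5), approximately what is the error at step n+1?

(a) Secant method has superlinear convergence with order φ = (1+√5)/2 ≈ 1.618.
    This means |e_{n+1}| ≈ C|e_n|^1.618.

(b) With |e_n| = 10^(-5) and C = 2.84:
    |e_{n+1}| ≈ 2.84 × (10^(-5))^1.618 = 2.84 × 10^(-8.09)

(a) ≈ 1.618 (golden ratio); (b) |e_{n+1}| ≈ 2.308e-08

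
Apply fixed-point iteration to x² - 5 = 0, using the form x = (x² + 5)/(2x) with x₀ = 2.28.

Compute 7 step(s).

Equation: x² - 5 = 0
Fixed-point form: x = (x² + 5)/(2x)
x₀ = 2.28

x_1 = g(2.280000) = 2.236491
x_2 = g(2.236491) = 2.236068
x_3 = g(2.236068) = 2.236068
x_4 = g(2.236068) = 2.236068
x_5 = g(2.236068) = 2.236068
x_6 = g(2.236068) = 2.236068
x_7 = g(2.236068) = 2.236068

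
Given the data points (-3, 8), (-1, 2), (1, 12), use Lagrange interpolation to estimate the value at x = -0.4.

Lagrange interpolation formula:
P(x) = Σ yᵢ × Lᵢ(x)
where Lᵢ(x) = Π_{j≠i} (x - xⱼ)/(xᵢ - xⱼ)

L_0(-0.4) = (-0.4 - (-1))/(-3 - (-1)) × (-0.4 - 1)/(-3 - 1) = -0.105000
L_1(-0.4) = (-0.4 - (-3))/(-1 - (-3)) × (-0.4 - 1)/(-1 - 1) = 0.910000
L_2(-0.4) = (-0.4 - (-3))/(1 - (-3)) × (-0.4 - (-1))/(1 - (-1)) = 0.195000

P(-0.4) = 8×L_0(-0.4) + 2×L_1(-0.4) + 12×L_2(-0.4)
P(-0.4) = 3.320000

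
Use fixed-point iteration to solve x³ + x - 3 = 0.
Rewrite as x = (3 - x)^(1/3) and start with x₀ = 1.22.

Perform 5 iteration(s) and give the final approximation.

Equation: x³ + x - 3 = 0
Fixed-point form: x = (3 - x)^(1/3)
x₀ = 1.22

x_1 = g(1.220000) = 1.211918
x_2 = g(1.211918) = 1.213750
x_3 = g(1.213750) = 1.213335
x_4 = g(1.213335) = 1.213429
x_5 = g(1.213429) = 1.213408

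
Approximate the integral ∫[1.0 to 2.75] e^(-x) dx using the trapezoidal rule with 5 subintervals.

f(x) = e^(-x)
a = 1.0, b = 2.75, n = 5
h = (b - a)/n = 0.350000

Trapezoidal rule: (h/2)[f(x₀) + 2f(x₁) + 2f(x₂) + ... + f(xₙ)]

x_0 = 1.0000, f(x_0) = 0.367879, coefficient = 1
x_1 = 1.3500, f(x_1) = 0.259240, coefficient = 2
x_2 = 1.7000, f(x_2) = 0.182684, coefficient = 2
x_3 = 2.0500, f(x_3) = 0.128735, coefficient = 2
x_4 = 2.4000, f(x_4) = 0.090718, coefficient = 2
x_5 = 2.7500, f(x_5) = 0.063928, coefficient = 1

I ≈ (0.350000/2) × 1.754561 = 0.307048
Exact value: 0.303952
Error: 0.003097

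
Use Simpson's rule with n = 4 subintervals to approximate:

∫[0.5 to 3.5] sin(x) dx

f(x) = sin(x)
a = 0.5, b = 3.5, n = 4
h = (b - a)/n = 0.750000

Simpson's rule: (h/3)[f(x₀) + 4f(x₁) + 2f(x₂) + ... + f(xₙ)]

x_0 = 0.5000, f(x_0) = 0.479426, coefficient = 1
x_1 = 1.2500, f(x_1) = 0.948985, coefficient = 4
x_2 = 2.0000, f(x_2) = 0.909297, coefficient = 2
x_3 = 2.7500, f(x_3) = 0.381661, coefficient = 4
x_4 = 3.5000, f(x_4) = -0.350783, coefficient = 1

I ≈ (0.750000/3) × 7.269820 = 1.817455
Exact value: 1.814039
Error: 0.003416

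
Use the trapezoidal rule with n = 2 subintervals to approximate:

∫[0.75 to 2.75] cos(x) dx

f(x) = cos(x)
a = 0.75, b = 2.75, n = 2
h = (b - a)/n = 1.000000

Trapezoidal rule: (h/2)[f(x₀) + 2f(x₁) + 2f(x₂) + ... + f(xₙ)]

x_0 = 0.7500, f(x_0) = 0.731689, coefficient = 1
x_1 = 1.7500, f(x_1) = -0.178246, coefficient = 2
x_2 = 2.7500, f(x_2) = -0.924302, coefficient = 1

I ≈ (1.000000/2) × -0.549106 = -0.274553
Exact value: -0.299978
Error: 0.025425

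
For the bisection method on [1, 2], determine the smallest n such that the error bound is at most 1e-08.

We need (b-a)/2^n ≤ 1e-08
(2 - 1)/2^n ≤ 1e-08
1/2^n ≤ 1e-08
2^n ≥ 100000000
n ≥ log₂(100000000) = 26.58
n ≥ 27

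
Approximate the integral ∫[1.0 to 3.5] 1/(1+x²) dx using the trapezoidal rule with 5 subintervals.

f(x) = 1/(1+x²)
a = 1.0, b = 3.5, n = 5
h = (b - a)/n = 0.500000

Trapezoidal rule: (h/2)[f(x₀) + 2f(x₁) + 2f(x₂) + ... + f(xₙ)]

x_0 = 1.0000, f(x_0) = 0.500000, coefficient = 1
x_1 = 1.5000, f(x_1) = 0.307692, coefficient = 2
x_2 = 2.0000, f(x_2) = 0.200000, coefficient = 2
x_3 = 2.5000, f(x_3) = 0.137931, coefficient = 2
x_4 = 3.0000, f(x_4) = 0.100000, coefficient = 2
x_5 = 3.5000, f(x_5) = 0.075472, coefficient = 1

I ≈ (0.500000/2) × 2.066718 = 0.516680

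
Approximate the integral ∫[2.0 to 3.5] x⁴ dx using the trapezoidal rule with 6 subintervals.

f(x) = x⁴
a = 2.0, b = 3.5, n = 6
h = (b - a)/n = 0.250000

Trapezoidal rule: (h/2)[f(x₀) + 2f(x₁) + 2f(x₂) + ... + f(xₙ)]

x_0 = 2.0000, f(x_0) = 16.000000, coefficient = 1
x_1 = 2.2500, f(x_1) = 25.628906, coefficient = 2
x_2 = 2.5000, f(x_2) = 39.062500, coefficient = 2
x_3 = 2.7500, f(x_3) = 57.191406, coefficient = 2
x_4 = 3.0000, f(x_4) = 81.000000, coefficient = 2
x_5 = 3.2500, f(x_5) = 111.566406, coefficient = 2
x_6 = 3.5000, f(x_6) = 150.062500, coefficient = 1

I ≈ (0.250000/2) × 794.960938 = 99.370117
Exact value: 98.643750
Error: 0.726367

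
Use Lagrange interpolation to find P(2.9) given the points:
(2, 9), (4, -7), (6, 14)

Lagrange interpolation formula:
P(x) = Σ yᵢ × Lᵢ(x)
where Lᵢ(x) = Π_{j≠i} (x - xⱼ)/(xᵢ - xⱼ)

L_0(2.9) = (2.9 - 4)/(2 - 4) × (2.9 - 6)/(2 - 6) = 0.426250
L_1(2.9) = (2.9 - 2)/(4 - 2) × (2.9 - 6)/(4 - 6) = 0.697500
L_2(2.9) = (2.9 - 2)/(6 - 2) × (2.9 - 4)/(6 - 4) = -0.123750

P(2.9) = 9×L_0(2.9) + (-7)×L_1(2.9) + 14×L_2(2.9)
P(2.9) = -2.778750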